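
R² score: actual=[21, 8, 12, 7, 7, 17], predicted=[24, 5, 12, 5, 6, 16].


ȳ = 12
SS_res = Σ(y-ŷ)² = 24
SS_tot = Σ(y-ȳ)² = 172
R² = 1 - SS_res/SS_tot = 1 - 0.1395 = 0.8605

0.8605


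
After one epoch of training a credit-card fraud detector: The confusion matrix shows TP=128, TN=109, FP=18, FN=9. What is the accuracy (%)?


Accuracy = (TP+TN)/(TP+TN+FP+FN)
= (128+109)/(264)
= 237/264 = 89.77%

89.77%


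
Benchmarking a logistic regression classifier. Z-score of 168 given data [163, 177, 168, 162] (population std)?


μ = 167.5, σ = 5.9372
z = (168 - 167.5)/5.9372 = 0.0842

0.0842


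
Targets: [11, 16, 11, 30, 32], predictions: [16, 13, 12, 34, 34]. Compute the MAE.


Absolute errors: |11-16|=5, |16-13|=3, |11-12|=1, |30-34|=4, |32-34|=2
Sum = 15
MAE = 15/5 = 3

3


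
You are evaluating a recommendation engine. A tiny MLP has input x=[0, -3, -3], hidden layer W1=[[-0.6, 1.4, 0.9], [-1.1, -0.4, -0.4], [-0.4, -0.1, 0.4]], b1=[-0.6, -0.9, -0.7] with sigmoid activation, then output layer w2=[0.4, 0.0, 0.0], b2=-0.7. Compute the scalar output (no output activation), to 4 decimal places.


z1[0] = (-0.6)·(0) + (1.4)·(-3) + (0.9)·(-3) - 0.6 = -7.5
z1[1] = (-1.1)·(0) + (-0.4)·(-3) + (-0.4)·(-3) - 0.9 = 1.5
z1[2] = (-0.4)·(0) + (-0.1)·(-3) + (0.4)·(-3) - 0.7 = -1.6
h = sigmoid(z1) = [0.0006, 0.8176, 0.168]
output = (0.4)·(0.0006) + (0.0)·(0.8176) + (0.0)·(0.168) - 0.7 = -0.6998

-0.6998


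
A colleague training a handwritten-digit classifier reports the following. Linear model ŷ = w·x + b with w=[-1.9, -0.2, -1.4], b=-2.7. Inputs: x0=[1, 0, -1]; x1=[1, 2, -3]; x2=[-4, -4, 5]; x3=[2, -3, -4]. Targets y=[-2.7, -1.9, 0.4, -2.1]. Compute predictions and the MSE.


ŷ0 = (-1.9)·(1) + (-0.2)·(0) + (-1.4)·(-1) - 2.7 = -3.2
ŷ1 = (-1.9)·(1) + (-0.2)·(2) + (-1.4)·(-3) - 2.7 = -0.8
ŷ2 = (-1.9)·(-4) + (-0.2)·(-4) + (-1.4)·(5) - 2.7 = -1.3
ŷ3 = (-1.9)·(2) + (-0.2)·(-3) + (-1.4)·(-4) - 2.7 = -0.3
errors² = [0.25, 1.21, 2.89, 3.24]
MSE = 7.5900/4 = 1.8975

1.8975


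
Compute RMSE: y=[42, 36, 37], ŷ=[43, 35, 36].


MSE = 3/3 = 1
RMSE = √(3/3) = 1.0

1.0


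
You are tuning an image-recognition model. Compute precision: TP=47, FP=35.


Precision = TP/(TP+FP)
= 47/(47+35)
= 47/82 = 57.32%

57.32%


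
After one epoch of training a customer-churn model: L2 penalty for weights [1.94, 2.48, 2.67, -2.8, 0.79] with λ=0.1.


‖w‖₂² = (1.94)² + (2.48)² + (2.67)² + (-2.8)² + (0.79)²
     = 3.7636 + 6.1504 + 7.1289 + 7.84 + 0.6241
     = 25.507
λ·‖w‖₂² = 0.1·25.507 = 2.5507

2.5507


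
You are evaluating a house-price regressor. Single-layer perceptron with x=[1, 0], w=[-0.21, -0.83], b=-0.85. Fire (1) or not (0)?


z = (1)·(-0.21) + (0)·(-0.83) - 0.85
  = -1.06
step(z) = 0 (z<0)

0


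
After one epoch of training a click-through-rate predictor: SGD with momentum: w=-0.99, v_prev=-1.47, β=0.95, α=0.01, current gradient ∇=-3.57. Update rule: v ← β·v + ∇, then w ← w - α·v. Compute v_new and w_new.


v_new = 0.95·-1.47 - 3.57 = -1.3965 - 3.57 = -4.9665
w_new = -0.99 - 0.01·-4.9665 = -0.99 + 0.049665 = -0.940335

v_new=-4.9665, w_new=-0.940335


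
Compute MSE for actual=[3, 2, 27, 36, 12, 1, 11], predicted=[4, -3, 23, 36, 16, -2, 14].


Squared errors: (3-4)²=1, (2+ 3)²=25, (27-23)²=16, (36-36)²=0, (12-16)²=16, (1+ 2)²=9, (11-14)²=9
Sum = 76
MSE = 76/7 = 76/7

76/7


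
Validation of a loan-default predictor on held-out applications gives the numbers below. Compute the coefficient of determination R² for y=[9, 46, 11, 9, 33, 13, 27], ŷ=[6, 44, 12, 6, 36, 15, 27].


ȳ = 21.1429
SS_res = Σ(y-ŷ)² = 36
SS_tot = Σ(y-ȳ)² = 1256.86
R² = 1 - SS_res/SS_tot = 1 - 0.0286 = 0.9714

0.9714


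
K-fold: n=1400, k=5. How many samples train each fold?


Fold size = 1400/5 = 280
Training per fold = 1400 - 280 = 1120

1120


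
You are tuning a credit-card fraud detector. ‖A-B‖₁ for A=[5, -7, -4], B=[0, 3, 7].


d = |5-0| + |-7-3| + |-4-7|
  = 5 + 10 + 11
  = 26

26


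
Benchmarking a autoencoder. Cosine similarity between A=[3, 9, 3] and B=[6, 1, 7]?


A·B = 3·6 + 9·1 + 3·7 = 48
‖A‖ = √99 = 9.9499, ‖B‖ = √86 = 9.2736
cos = 48/(√99·√86) = 48/√8514 = 0.5202

0.5202


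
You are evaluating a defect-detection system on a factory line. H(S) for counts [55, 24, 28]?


Probabilities: [55/107, 24/107, 28/107] ≈ [0.514, 0.2243, 0.2617]
H = -((55/107)·log₂(55/107) + (24/107)·log₂(24/107) + (28/107)·log₂(28/107))
  = 1.4833 bits

1.4833 bits


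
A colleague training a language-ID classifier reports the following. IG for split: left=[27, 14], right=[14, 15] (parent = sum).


Parent = [41, 29], H_parent = 0.9787
H_left = 0.9262 (n=41), H_right = 0.9991 (n=29)
H_children = (41/70)·0.9262 + (29/70)·0.9991 = 0.9564
IG = 0.9787 - 0.9564 = 0.0223

0.0223


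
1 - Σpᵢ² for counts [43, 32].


Probabilities: [43/75, 32/75] ≈ [0.5733, 0.4267]
Σpᵢ² = (1849 + 1024)/75² = 2873/5625
Gini = 1 - Σpᵢ² = 1 - 2873/5625 = 0.4892

0.4892


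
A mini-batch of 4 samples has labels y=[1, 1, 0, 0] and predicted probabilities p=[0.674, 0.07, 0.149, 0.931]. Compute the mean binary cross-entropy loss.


L[0] = -ln(0.674) = 0.3945
L[1] = -ln(0.07) = 2.6593
L[2] = -ln(1-0.149) = -ln(0.851) = 0.1613
L[3] = -ln(1-0.931) = -ln(0.069) = 2.6736
mean = (0.3945 + 2.6593 + 0.1613 + 2.6736)/4 = 1.4722

1.4722


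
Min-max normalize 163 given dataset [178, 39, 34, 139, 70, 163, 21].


min=21, max=178
(163-21)/(178-21) = 142/157 = 0.9045

0.9045


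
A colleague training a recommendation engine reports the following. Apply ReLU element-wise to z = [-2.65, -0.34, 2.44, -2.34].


ReLU(-2.65) = max(0, -2.65) = 0.0
ReLU(-0.34) = max(0, -0.34) = 0.0
ReLU(2.44) = max(0, 2.44) = 2.44
ReLU(-2.34) = max(0, -2.34) = 0.0
result = [0.0, 0.0, 2.44, 0.0]

[0.0, 0.0, 2.44, 0.0]


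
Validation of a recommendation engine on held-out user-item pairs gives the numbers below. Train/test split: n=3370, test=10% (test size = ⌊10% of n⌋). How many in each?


Test = ⌊3370·10/100⌋ = 337
Train = 3370 - 337 = 3033

Train: 3033, Test: 337


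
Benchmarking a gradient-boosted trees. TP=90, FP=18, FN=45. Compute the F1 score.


Precision = 90/108 = 0.8333
Recall = 90/135 = 0.6667
F1 = 2·P·R/(P+R) = 2·TP/(2·TP+FP+FN) = 180/(180+18+45) = 180/243 = 0.7407

0.7407


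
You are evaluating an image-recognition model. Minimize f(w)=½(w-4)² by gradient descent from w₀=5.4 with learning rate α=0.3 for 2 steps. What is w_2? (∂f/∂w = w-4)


step 1: grad = 5.4-4 = 1.4; w = 5.4 - 0.3·(1.4) = 4.98
step 2: grad = 4.98-4 = 0.98; w = 4.98 - 0.3·(0.98) = 4.686

4.686


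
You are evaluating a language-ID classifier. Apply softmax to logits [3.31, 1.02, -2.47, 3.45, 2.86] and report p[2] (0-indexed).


Exponentials: e^3.31=27.3851, e^1.02=2.7732, e^-2.47=0.0846, e^3.45=31.5004, e^2.86=17.4615
Sum = 79.2048
Softmax = [0.3458, 0.035, 0.0011, 0.3977, 0.2205]
p[2] = 0.0846/79.2048 = 0.0011

0.0011


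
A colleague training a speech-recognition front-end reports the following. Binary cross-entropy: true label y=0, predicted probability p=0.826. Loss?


BCE = -[y·ln(p) + (1-y)·ln(1-p)]
= -0 - 1·ln(1-0.826)
= -ln(0.174) = 1.7487

1.7487


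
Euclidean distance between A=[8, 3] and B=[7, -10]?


d = √((8-7)² + (3+ 10)²)
  = √(1 + 169)
  = √170 = 13.0384

13.0384


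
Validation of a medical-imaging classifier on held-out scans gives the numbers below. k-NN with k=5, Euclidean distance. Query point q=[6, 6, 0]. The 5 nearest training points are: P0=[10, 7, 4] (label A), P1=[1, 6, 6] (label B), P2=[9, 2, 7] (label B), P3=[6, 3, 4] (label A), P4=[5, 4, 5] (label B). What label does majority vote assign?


d(q,P0) = 5.7446  (label A)
d(q,P1) = 7.8102  (label B)
d(q,P2) = 8.6023  (label B)
d(q,P3) = 5.0  (label A)
d(q,P4) = 5.4772  (label B)
Votes: A=2, B=3
Majority → B

B


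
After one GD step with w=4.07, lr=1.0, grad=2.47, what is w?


w_new = w - α·∇
= 4.07 - 1.0·2.47
= 4.07 - 2.47
= 1.6

1.6


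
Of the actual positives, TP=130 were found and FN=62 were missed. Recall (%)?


Recall = TP/(TP+FN)
= 130/(130+62)
= 130/192 = 67.71%

67.71%


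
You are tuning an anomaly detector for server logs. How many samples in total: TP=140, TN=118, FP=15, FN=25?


Total = TP + TN + FP + FN
= 140 + 118 + 15 + 25
= 298
(Predicted positive: 155, predicted negative: 143)

298


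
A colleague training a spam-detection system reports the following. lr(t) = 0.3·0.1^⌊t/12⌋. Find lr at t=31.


n_drops = ⌊31/12⌋ = 2
lr = 0.3·0.1^2 = 0.3·0.01 = 0.003

0.003


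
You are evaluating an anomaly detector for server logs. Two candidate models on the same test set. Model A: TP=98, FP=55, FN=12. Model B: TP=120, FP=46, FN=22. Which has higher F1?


Model A: P=98/153=0.6405, R=98/110=0.8909, F1=2PR/(P+R)=2TP/(2TP+FP+FN)=196/263=0.7452
Model B: P=120/166=0.7229, R=120/142=0.8451, F1=2PR/(P+R)=2TP/(2TP+FP+FN)=240/308=0.7792
0.7452 < 0.7792 → Model B

Model B


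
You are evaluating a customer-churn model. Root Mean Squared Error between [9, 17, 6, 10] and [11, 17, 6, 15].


MSE = 29/4 = 7.25
RMSE = √(29/4) = 2.6926

2.6926


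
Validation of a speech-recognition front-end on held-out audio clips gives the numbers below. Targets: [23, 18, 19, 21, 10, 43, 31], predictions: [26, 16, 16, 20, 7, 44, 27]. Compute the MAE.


Absolute errors: |23-26|=3, |18-16|=2, |19-16|=3, |21-20|=1, |10-7|=3, |43-44|=1, |31-27|=4
Sum = 17
MAE = 17/7 = 17/7

17/7


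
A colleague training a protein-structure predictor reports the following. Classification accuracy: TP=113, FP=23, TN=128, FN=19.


Accuracy = (TP+TN)/(TP+TN+FP+FN)
= (113+128)/(283)
= 241/283 = 85.16%

85.16%


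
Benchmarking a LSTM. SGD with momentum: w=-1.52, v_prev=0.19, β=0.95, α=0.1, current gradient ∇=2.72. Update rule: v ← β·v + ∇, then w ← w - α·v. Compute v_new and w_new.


v_new = 0.95·0.19 + 2.72 = 0.1805 + 2.72 = 2.9005
w_new = -1.52 - 0.1·2.9005 = -1.52 - 0.29005 = -1.81005

v_new=2.9005, w_new=-1.81005


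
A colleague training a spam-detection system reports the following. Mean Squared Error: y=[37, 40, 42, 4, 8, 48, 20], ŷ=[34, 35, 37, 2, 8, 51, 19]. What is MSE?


Squared errors: (37-34)²=9, (40-35)²=25, (42-37)²=25, (4-2)²=4, (8-8)²=0, (48-51)²=9, (20-19)²=1
Sum = 73
MSE = 73/7 = 73/7

73/7


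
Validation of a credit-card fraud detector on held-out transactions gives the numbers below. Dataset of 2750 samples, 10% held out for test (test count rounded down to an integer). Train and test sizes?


Test = ⌊2750·10/100⌋ = 275
Train = 2750 - 275 = 2475

Train: 2475, Test: 275


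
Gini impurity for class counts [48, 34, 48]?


Probabilities: [48/130, 34/130, 48/130] ≈ [0.3692, 0.2615, 0.3692]
Σpᵢ² = (2304 + 1156 + 2304)/130² = 5764/16900
Gini = 1 - Σpᵢ² = 1 - 5764/16900 = 0.6589

0.6589


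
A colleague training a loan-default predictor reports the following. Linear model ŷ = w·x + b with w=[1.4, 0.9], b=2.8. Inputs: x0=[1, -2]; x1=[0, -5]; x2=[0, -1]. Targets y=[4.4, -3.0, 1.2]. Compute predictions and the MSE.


ŷ0 = (1.4)·(1) + (0.9)·(-2) + 2.8 = 2.4
ŷ1 = (1.4)·(0) + (0.9)·(-5) + 2.8 = -1.7
ŷ2 = (1.4)·(0) + (0.9)·(-1) + 2.8 = 1.9
errors² = [4.0, 1.69, 0.49]
MSE = 6.1800/3 = 2.06

2.06


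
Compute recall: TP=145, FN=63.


Recall = TP/(TP+FN)
= 145/(145+63)
= 145/208 = 69.71%

69.71%


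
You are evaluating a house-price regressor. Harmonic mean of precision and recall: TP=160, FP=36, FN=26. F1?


Precision = 160/196 = 0.8163
Recall = 160/186 = 0.8602
F1 = 2·P·R/(P+R) = 2·TP/(2·TP+FP+FN) = 320/(320+36+26) = 320/382 = 0.8377

0.8377


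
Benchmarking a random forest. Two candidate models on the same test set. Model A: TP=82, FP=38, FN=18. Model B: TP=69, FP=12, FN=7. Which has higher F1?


Model A: P=82/120=0.6833, R=82/100=0.82, F1=2PR/(P+R)=2TP/(2TP+FP+FN)=164/220=0.7455
Model B: P=69/81=0.8519, R=69/76=0.9079, F1=2PR/(P+R)=2TP/(2TP+FP+FN)=138/157=0.879
0.7455 < 0.879 → Model B

Model B


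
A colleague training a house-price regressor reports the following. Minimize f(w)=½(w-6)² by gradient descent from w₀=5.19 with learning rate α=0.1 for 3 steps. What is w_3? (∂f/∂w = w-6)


step 1: grad = 5.19-6 = -0.81; w = 5.19 - 0.1·(-0.81) = 5.271
step 2: grad = 5.271-6 = -0.729; w = 5.271 - 0.1·(-0.729) = 5.3439
step 3: grad = 5.3439-6 = -0.6561; w = 5.3439 - 0.1·(-0.6561) = 5.40951

5.40951


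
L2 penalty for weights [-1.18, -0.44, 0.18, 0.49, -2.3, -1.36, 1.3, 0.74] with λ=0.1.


‖w‖₂² = (-1.18)² + (-0.44)² + (0.18)² + (0.49)² + (-2.3)² + (-1.36)² + (1.3)² + (0.74)²
     = 1.3924 + 0.1936 + 0.0324 + 0.2401 + 5.29 + 1.8496 + 1.69 + 0.5476
     = 11.2357
λ·‖w‖₂² = 0.1·11.2357 = 1.12357

1.12357


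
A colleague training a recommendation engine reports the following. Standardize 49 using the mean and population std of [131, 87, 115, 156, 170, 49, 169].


μ = 125.2857, σ = 41.8798
z = (49 - 125.2857)/41.8798 = -1.8215

-1.8215


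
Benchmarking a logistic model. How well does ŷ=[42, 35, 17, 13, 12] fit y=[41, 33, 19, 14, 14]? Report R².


ȳ = 24.2
SS_res = Σ(y-ŷ)² = 14
SS_tot = Σ(y-ȳ)² = 594.8
R² = 1 - SS_res/SS_tot = 1 - 0.0235 = 0.9765

0.9765


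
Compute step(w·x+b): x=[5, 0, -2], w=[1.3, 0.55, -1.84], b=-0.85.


z = (5)·(1.3) + (0)·(0.55) + (-2)·(-1.84) - 0.85
  = 9.33
step(z) = 1 (z≥0)

1


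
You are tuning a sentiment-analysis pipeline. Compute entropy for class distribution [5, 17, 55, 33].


Probabilities: [5/110, 17/110, 55/110, 33/110] ≈ [0.0455, 0.1545, 0.5, 0.3]
H = -((5/110)·log₂(5/110) + (17/110)·log₂(17/110) + (55/110)·log₂(55/110) + (33/110)·log₂(33/110))
  = 1.6401 bits

1.6401 bits


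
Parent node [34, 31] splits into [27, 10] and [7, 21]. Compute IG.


Parent = [34, 31], H_parent = 0.9985
H_left = 0.8419 (n=37), H_right = 0.8113 (n=28)
H_children = (37/65)·0.8419 + (28/65)·0.8113 = 0.8287
IG = 0.9985 - 0.8287 = 0.1698

0.1698


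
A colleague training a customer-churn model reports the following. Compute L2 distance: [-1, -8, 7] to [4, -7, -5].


d = √((-1-4)² + (-8+ 7)² + (7+ 5)²)
  = √(25 + 1 + 144)
  = √170 = 13.0384

13.0384


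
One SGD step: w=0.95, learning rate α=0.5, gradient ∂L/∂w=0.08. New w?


w_new = w - α·∇
= 0.95 - 0.5·0.08
= 0.95 - 0.04
= 0.91

0.91


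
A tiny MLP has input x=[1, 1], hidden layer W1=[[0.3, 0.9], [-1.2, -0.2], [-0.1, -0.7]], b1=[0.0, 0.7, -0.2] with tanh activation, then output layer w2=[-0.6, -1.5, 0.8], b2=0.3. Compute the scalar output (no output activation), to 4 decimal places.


z1[0] = (0.3)·(1) + (0.9)·(1) + 0.0 = 1.2
z1[1] = (-1.2)·(1) + (-0.2)·(1) + 0.7 = -0.7
z1[2] = (-0.1)·(1) + (-0.7)·(1) - 0.2 = -1.0
h = tanh(z1) = [0.8337, -0.6044, -0.7616]
output = (-0.6)·(0.8337) + (-1.5)·(-0.6044) + (0.8)·(-0.7616) + 0.3 = 0.0971

0.0971


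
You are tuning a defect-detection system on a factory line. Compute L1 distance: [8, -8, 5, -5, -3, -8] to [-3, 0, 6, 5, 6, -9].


d = |8+ 3| + |-8-0| + |5-6| + |-5-5| + |-3-6| + |-8+ 9|
  = 11 + 8 + 1 + 10 + 9 + 1
  = 40

40


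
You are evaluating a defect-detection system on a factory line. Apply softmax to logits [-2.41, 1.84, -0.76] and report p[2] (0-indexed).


Exponentials: e^-2.41=0.0898, e^1.84=6.2965, e^-0.76=0.4677
Sum = 6.854
Softmax = [0.0131, 0.9187, 0.0682]
p[2] = 0.4677/6.854 = 0.0682

0.0682


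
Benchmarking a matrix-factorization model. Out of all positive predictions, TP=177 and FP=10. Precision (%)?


Precision = TP/(TP+FP)
= 177/(177+10)
= 177/187 = 94.65%

94.65%


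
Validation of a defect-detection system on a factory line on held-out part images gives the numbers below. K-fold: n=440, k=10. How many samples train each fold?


Fold size = 440/10 = 44
Training per fold = 440 - 44 = 396

396


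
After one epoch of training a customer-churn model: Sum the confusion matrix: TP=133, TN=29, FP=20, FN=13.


Total = TP + TN + FP + FN
= 133 + 29 + 20 + 13
= 195
(Predicted positive: 153, predicted negative: 42)

195


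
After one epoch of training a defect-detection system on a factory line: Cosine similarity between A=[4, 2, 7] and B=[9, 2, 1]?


A·B = 4·9 + 2·2 + 7·1 = 47
‖A‖ = √69 = 8.3066, ‖B‖ = √86 = 9.2736
cos = 47/(√69·√86) = 47/√5934 = 0.6101

0.6101


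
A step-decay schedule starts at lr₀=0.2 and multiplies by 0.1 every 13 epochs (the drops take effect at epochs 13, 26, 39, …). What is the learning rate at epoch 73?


n_drops = ⌊73/13⌋ = 5
lr = 0.2·0.1^5 = 0.2·0.00001 = 0.000002

0.000002


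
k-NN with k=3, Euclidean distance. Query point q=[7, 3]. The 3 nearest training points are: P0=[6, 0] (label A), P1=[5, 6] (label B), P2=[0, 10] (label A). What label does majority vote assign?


d(q,P0) = 3.1623  (label A)
d(q,P1) = 3.6056  (label B)
d(q,P2) = 9.8995  (label A)
Votes: A=2, B=1
Majority → A

A


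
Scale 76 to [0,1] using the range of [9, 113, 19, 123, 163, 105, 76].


min=9, max=163
(76-9)/(163-9) = 67/154 = 0.4351

0.4351


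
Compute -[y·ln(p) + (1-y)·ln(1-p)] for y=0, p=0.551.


BCE = -[y·ln(p) + (1-y)·ln(1-p)]
= -0 - 1·ln(1-0.551)
= -ln(0.449) = 0.8007

0.8007


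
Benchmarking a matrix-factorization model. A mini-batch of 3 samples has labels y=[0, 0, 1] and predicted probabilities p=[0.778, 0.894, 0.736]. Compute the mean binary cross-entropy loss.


L[0] = -ln(1-0.778) = -ln(0.222) = 1.5051
L[1] = -ln(1-0.894) = -ln(0.106) = 2.2443
L[2] = -ln(0.736) = 0.3065
mean = (1.5051 + 2.2443 + 0.3065)/3 = 1.352

1.352


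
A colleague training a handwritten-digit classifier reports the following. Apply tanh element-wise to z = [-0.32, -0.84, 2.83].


tanh(-0.32) = -0.3095
tanh(-0.84) = -0.6858
tanh(2.83) = 0.9931
result = [-0.3095, -0.6858, 0.9931]

[-0.3095, -0.6858, 0.9931]


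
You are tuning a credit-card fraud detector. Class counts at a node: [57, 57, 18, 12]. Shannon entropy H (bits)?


Probabilities: [57/144, 57/144, 18/144, 12/144] ≈ [0.3958, 0.3958, 0.125, 0.0833]
H = -((57/144)·log₂(57/144) + (57/144)·log₂(57/144) + (18/144)·log₂(18/144) + (12/144)·log₂(12/144))
  = 1.7322 bits

1.7322 bits


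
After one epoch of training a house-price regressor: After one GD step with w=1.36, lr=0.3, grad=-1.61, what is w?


w_new = w - α·∇
= 1.36 - 0.3·-1.61
= 1.36 + 0.483
= 1.843

1.843


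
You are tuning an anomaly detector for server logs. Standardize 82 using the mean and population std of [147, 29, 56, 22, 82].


μ = 67.2, σ = 45.1991
z = (82 - 67.2)/45.1991 = 0.3274

0.3274


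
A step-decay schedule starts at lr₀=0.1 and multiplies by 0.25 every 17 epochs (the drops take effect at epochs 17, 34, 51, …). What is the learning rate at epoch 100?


n_drops = ⌊100/17⌋ = 5
lr = 0.1·0.25^5 = 0.1·0.0009765625 = 0.00009765625

0.00009765625


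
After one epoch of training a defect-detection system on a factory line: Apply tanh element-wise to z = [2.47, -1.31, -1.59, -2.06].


tanh(2.47) = 0.9858
tanh(-1.31) = -0.8643
tanh(-1.59) = -0.9201
tanh(-2.06) = -0.968
result = [0.9858, -0.8643, -0.9201, -0.968]

[0.9858, -0.8643, -0.9201, -0.968]


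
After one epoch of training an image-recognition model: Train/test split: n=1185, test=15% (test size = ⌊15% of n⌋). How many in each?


Test = ⌊1185·15/100⌋ = 177
Train = 1185 - 177 = 1008

Train: 1008, Test: 177


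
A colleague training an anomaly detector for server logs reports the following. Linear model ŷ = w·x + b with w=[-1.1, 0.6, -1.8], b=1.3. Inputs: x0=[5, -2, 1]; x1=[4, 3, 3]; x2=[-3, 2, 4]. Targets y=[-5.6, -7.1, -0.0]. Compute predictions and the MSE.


ŷ0 = (-1.1)·(5) + (0.6)·(-2) + (-1.8)·(1) + 1.3 = -7.2
ŷ1 = (-1.1)·(4) + (0.6)·(3) + (-1.8)·(3) + 1.3 = -6.7
ŷ2 = (-1.1)·(-3) + (0.6)·(2) + (-1.8)·(4) + 1.3 = -1.4
errors² = [2.56, 0.16, 1.96]
MSE = 4.6800/3 = 1.56

1.56


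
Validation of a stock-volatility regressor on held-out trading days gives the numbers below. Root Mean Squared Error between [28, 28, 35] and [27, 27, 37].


MSE = 6/3 = 2
RMSE = √(6/3) = 1.4142

1.4142


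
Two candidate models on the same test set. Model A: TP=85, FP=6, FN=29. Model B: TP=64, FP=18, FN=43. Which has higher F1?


Model A: P=85/91=0.9341, R=85/114=0.7456, F1=2PR/(P+R)=2TP/(2TP+FP+FN)=170/205=0.8293
Model B: P=64/82=0.7805, R=64/107=0.5981, F1=2PR/(P+R)=2TP/(2TP+FP+FN)=128/189=0.6772
0.8293 > 0.6772 → Model A

Model A


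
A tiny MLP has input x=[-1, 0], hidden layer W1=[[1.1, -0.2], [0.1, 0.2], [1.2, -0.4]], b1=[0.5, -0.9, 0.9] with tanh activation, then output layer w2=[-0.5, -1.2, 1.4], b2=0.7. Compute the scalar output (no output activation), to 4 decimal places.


z1[0] = (1.1)·(-1) + (-0.2)·(0) + 0.5 = -0.6
z1[1] = (0.1)·(-1) + (0.2)·(0) - 0.9 = -1.0
z1[2] = (1.2)·(-1) + (-0.4)·(0) + 0.9 = -0.3
h = tanh(z1) = [-0.537, -0.7616, -0.2913]
output = (-0.5)·(-0.537) + (-1.2)·(-0.7616) + (1.4)·(-0.2913) + 0.7 = 1.4746

1.4746


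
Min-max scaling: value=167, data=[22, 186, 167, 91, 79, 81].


min=22, max=186
(167-22)/(186-22) = 145/164 = 0.8841

0.8841


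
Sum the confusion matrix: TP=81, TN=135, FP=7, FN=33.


Total = TP + TN + FP + FN
= 81 + 135 + 7 + 33
= 256
(Predicted positive: 88, predicted negative: 168)

256


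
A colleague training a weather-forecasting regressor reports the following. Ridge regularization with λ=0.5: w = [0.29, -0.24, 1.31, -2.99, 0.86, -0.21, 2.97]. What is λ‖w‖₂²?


‖w‖₂² = (0.29)² + (-0.24)² + (1.31)² + (-2.99)² + (0.86)² + (-0.21)² + (2.97)²
     = 0.0841 + 0.0576 + 1.7161 + 8.9401 + 0.7396 + 0.0441 + 8.8209
     = 20.4025
λ·‖w‖₂² = 0.5·20.4025 = 10.20125

10.20125


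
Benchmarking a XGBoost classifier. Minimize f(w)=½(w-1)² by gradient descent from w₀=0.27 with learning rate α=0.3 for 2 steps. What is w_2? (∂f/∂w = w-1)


step 1: grad = 0.27-1 = -0.73; w = 0.27 - 0.3·(-0.73) = 0.489
step 2: grad = 0.489-1 = -0.511; w = 0.489 - 0.3·(-0.511) = 0.6423

0.6423


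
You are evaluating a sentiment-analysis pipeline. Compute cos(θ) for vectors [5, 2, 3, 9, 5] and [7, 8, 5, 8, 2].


A·B = 5·7 + 2·8 + 3·5 + 9·8 + 5·2 = 148
‖A‖ = √144 = 12, ‖B‖ = √206 = 14.3527
cos = 148/(√144·√206) = 148/√29664 = 0.8593

0.8593


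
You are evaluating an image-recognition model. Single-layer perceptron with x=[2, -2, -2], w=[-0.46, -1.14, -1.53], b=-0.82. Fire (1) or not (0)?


z = (2)·(-0.46) + (-2)·(-1.14) + (-2)·(-1.53) - 0.82
  = 3.6
step(z) = 1 (z≥0)

1


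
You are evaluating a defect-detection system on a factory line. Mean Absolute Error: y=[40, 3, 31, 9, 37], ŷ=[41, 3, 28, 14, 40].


Absolute errors: |40-41|=1, |3-3|=0, |31-28|=3, |9-14|=5, |37-40|=3
Sum = 12
MAE = 12/5 = 12/5

12/5


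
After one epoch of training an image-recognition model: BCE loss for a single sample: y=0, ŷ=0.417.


BCE = -[y·ln(p) + (1-y)·ln(1-p)]
= -0 - 1·ln(1-0.417)
= -ln(0.583) = 0.5396

0.5396


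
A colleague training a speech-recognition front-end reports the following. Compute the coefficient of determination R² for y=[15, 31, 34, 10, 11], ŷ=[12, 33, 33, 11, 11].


ȳ = 20.2
SS_res = Σ(y-ŷ)² = 15
SS_tot = Σ(y-ȳ)² = 522.8
R² = 1 - SS_res/SS_tot = 1 - 0.0287 = 0.9713

0.9713


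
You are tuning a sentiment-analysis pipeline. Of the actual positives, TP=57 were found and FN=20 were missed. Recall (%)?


Recall = TP/(TP+FN)
= 57/(57+20)
= 57/77 = 74.03%

74.03%


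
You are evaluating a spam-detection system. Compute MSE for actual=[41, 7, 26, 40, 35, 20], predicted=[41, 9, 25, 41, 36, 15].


Squared errors: (41-41)²=0, (7-9)²=4, (26-25)²=1, (40-41)²=1, (35-36)²=1, (20-15)²=25
Sum = 32
MSE = 32/6 = 16/3

16/3


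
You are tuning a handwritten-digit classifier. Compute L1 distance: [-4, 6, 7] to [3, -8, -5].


d = |-4-3| + |6+ 8| + |7+ 5|
  = 7 + 14 + 12
  = 33

33


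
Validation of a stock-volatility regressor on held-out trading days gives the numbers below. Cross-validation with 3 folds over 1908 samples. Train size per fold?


Fold size = 1908/3 = 636
Training per fold = 1908 - 636 = 1272

1272


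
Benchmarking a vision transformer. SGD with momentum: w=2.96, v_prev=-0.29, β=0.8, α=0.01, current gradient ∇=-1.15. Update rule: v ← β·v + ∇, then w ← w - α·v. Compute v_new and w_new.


v_new = 0.8·-0.29 - 1.15 = -0.232 - 1.15 = -1.382
w_new = 2.96 - 0.01·-1.382 = 2.96 + 0.01382 = 2.97382

v_new=-1.382, w_new=2.97382


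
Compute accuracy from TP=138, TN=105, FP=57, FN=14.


Accuracy = (TP+TN)/(TP+TN+FP+FN)
= (138+105)/(314)
= 243/314 = 77.39%

77.39%


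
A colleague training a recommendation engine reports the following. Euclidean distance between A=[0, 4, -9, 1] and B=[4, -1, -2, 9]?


d = √((0-4)² + (4+ 1)² + (-9+ 2)² + (1-9)²)
  = √(16 + 25 + 49 + 64)
  = √154 = 12.4097

12.4097


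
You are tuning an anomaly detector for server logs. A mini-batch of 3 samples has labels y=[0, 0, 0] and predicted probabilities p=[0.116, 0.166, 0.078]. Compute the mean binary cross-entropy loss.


L[0] = -ln(1-0.116) = -ln(0.884) = 0.1233
L[1] = -ln(1-0.166) = -ln(0.834) = 0.1815
L[2] = -ln(1-0.078) = -ln(0.922) = 0.0812
mean = (0.1233 + 0.1815 + 0.0812)/3 = 0.1287

0.1287


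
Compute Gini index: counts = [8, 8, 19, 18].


Probabilities: [8/53, 8/53, 19/53, 18/53] ≈ [0.1509, 0.1509, 0.3585, 0.3396]
Σpᵢ² = (64 + 64 + 361 + 324)/53² = 813/2809
Gini = 1 - Σpᵢ² = 1 - 813/2809 = 0.7106

0.7106


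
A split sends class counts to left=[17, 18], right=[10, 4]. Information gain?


Parent = [27, 22], H_parent = 0.9925
H_left = 0.9994 (n=35), H_right = 0.8631 (n=14)
H_children = (35/49)·0.9994 + (14/49)·0.8631 = 0.9605
IG = 0.9925 - 0.9605 = 0.032

0.032


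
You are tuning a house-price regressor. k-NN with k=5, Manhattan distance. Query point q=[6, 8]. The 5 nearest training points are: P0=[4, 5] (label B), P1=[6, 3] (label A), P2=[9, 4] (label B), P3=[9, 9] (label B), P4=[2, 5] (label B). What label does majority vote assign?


d(q,P0) = 5  (label B)
d(q,P1) = 5  (label A)
d(q,P2) = 7  (label B)
d(q,P3) = 4  (label B)
d(q,P4) = 7  (label B)
Votes: A=1, B=4
Majority → B

B


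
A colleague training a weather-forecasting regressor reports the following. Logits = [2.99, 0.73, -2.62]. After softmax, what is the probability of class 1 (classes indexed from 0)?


Exponentials: e^2.99=19.8857, e^0.73=2.0751, e^-2.62=0.0728
Sum = 22.0336
Softmax = [0.9025, 0.0942, 0.0033]
p[1] = 2.0751/22.0336 = 0.0942

0.0942


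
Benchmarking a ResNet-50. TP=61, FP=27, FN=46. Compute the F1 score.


Precision = 61/88 = 0.6932
Recall = 61/107 = 0.5701
F1 = 2·P·R/(P+R) = 2·TP/(2·TP+FP+FN) = 122/(122+27+46) = 122/195 = 0.6256

0.6256


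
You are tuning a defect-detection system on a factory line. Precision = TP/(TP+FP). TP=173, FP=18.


Precision = TP/(TP+FP)
= 173/(173+18)
= 173/191 = 90.58%

90.58%


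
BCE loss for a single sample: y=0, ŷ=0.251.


BCE = -[y·ln(p) + (1-y)·ln(1-p)]
= -0 - 1·ln(1-0.251)
= -ln(0.749) = 0.289

0.289


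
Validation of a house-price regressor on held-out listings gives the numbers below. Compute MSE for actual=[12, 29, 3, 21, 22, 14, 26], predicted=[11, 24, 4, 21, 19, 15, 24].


Squared errors: (12-11)²=1, (29-24)²=25, (3-4)²=1, (21-21)²=0, (22-19)²=9, (14-15)²=1, (26-24)²=4
Sum = 41
MSE = 41/7 = 41/7

41/7


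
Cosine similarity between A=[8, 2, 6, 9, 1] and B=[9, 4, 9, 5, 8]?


A·B = 8·9 + 2·4 + 6·9 + 9·5 + 1·8 = 187
‖A‖ = √186 = 13.6382, ‖B‖ = √267 = 16.3401
cos = 187/(√186·√267) = 187/√49662 = 0.8391

0.8391


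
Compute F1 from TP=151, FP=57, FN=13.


Precision = 151/208 = 0.726
Recall = 151/164 = 0.9207
F1 = 2·P·R/(P+R) = 2·TP/(2·TP+FP+FN) = 302/(302+57+13) = 302/372 = 0.8118

0.8118


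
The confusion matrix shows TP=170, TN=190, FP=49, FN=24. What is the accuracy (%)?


Accuracy = (TP+TN)/(TP+TN+FP+FN)
= (170+190)/(433)
= 360/433 = 83.14%

83.14%


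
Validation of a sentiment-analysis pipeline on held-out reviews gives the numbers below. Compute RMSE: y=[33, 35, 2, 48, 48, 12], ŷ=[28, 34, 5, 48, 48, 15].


MSE = 44/6 = 7.3333
RMSE = √(44/6) = 2.708

2.708


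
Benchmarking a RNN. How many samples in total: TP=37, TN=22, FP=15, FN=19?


Total = TP + TN + FP + FN
= 37 + 22 + 15 + 19
= 93
(Predicted positive: 52, predicted negative: 41)

93


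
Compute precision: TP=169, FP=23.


Precision = TP/(TP+FP)
= 169/(169+23)
= 169/192 = 88.02%

88.02%


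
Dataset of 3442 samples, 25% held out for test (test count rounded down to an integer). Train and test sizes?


Test = ⌊3442·25/100⌋ = 860
Train = 3442 - 860 = 2582

Train: 2582, Test: 860


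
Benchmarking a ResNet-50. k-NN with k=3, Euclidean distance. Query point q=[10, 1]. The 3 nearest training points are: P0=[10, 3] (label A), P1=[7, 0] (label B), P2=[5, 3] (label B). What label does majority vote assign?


d(q,P0) = 2.0  (label A)
d(q,P1) = 3.1623  (label B)
d(q,P2) = 5.3852  (label B)
Votes: A=1, B=2
Majority → B

B


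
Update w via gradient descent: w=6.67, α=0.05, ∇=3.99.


w_new = w - α·∇
= 6.67 - 0.05·3.99
= 6.67 - 0.1995
= 6.4705

6.4705


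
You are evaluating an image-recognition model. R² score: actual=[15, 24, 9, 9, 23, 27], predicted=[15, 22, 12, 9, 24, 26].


ȳ = 17.8333
SS_res = Σ(y-ŷ)² = 15
SS_tot = Σ(y-ȳ)² = 312.83
R² = 1 - SS_res/SS_tot = 1 - 0.0479 = 0.9521

0.9521


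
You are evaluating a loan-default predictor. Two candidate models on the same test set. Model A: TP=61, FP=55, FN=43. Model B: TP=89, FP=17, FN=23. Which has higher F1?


Model A: P=61/116=0.5259, R=61/104=0.5865, F1=2PR/(P+R)=2TP/(2TP+FP+FN)=122/220=0.5545
Model B: P=89/106=0.8396, R=89/112=0.7946, F1=2PR/(P+R)=2TP/(2TP+FP+FN)=178/218=0.8165
0.5545 < 0.8165 → Model B

Model B


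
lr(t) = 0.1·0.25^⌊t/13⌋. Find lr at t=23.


n_drops = ⌊23/13⌋ = 1
lr = 0.1·0.25^1 = 0.1·0.25 = 0.025

0.025


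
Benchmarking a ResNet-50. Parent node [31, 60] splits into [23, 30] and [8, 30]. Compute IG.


Parent = [31, 60], H_parent = 0.9254
H_left = 0.9874 (n=53), H_right = 0.7425 (n=38)
H_children = (53/91)·0.9874 + (38/91)·0.7425 = 0.8851
IG = 0.9254 - 0.8851 = 0.0403

0.0403


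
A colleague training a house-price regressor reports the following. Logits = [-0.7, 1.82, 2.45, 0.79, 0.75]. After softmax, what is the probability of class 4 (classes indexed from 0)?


Exponentials: e^-0.7=0.4966, e^1.82=6.1719, e^2.45=11.5883, e^0.79=2.2034, e^0.75=2.117
Sum = 22.5772
Softmax = [0.022, 0.2734, 0.5133, 0.0976, 0.0938]
p[4] = 2.117/22.5772 = 0.0938

0.0938


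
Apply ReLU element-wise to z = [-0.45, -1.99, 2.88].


ReLU(-0.45) = max(0, -0.45) = 0.0
ReLU(-1.99) = max(0, -1.99) = 0.0
ReLU(2.88) = max(0, 2.88) = 2.88
result = [0.0, 0.0, 2.88]

[0.0, 0.0, 2.88]


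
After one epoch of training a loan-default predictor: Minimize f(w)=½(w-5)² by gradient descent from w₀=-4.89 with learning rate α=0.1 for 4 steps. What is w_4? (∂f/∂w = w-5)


step 1: grad = -4.89-5 = -9.89; w = -4.89 - 0.1·(-9.89) = -3.901
step 2: grad = -3.901-5 = -8.901; w = -3.901 - 0.1·(-8.901) = -3.0109
step 3: grad = -3.0109-5 = -8.0109; w = -3.0109 - 0.1·(-8.0109) = -2.20981
step 4: grad = -2.20981-5 = -7.20981; w = -2.20981 - 0.1·(-7.20981) = -1.488829

-1.488829


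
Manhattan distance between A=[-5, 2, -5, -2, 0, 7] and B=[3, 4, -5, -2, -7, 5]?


d = |-5-3| + |2-4| + |-5+ 5| + |-2+ 2| + |0+ 7| + |7-5|
  = 8 + 2 + 0 + 0 + 7 + 2
  = 19

19


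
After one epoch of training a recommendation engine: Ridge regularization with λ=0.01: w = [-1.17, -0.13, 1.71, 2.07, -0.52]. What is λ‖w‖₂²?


‖w‖₂² = (-1.17)² + (-0.13)² + (1.71)² + (2.07)² + (-0.52)²
     = 1.3689 + 0.0169 + 2.9241 + 4.2849 + 0.2704
     = 8.8652
λ·‖w‖₂² = 0.01·8.8652 = 0.088652

0.088652


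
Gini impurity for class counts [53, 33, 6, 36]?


Probabilities: [53/128, 33/128, 6/128, 36/128] ≈ [0.4141, 0.2578, 0.0469, 0.2812]
Σpᵢ² = (2809 + 1089 + 36 + 1296)/128² = 5230/16384
Gini = 1 - Σpᵢ² = 1 - 5230/16384 = 0.6808

0.6808


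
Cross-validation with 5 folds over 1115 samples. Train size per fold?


Fold size = 1115/5 = 223
Training per fold = 1115 - 223 = 892

892


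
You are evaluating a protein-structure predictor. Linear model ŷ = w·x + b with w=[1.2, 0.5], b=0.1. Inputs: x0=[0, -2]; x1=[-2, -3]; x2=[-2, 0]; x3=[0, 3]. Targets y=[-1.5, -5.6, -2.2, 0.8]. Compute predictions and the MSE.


ŷ0 = (1.2)·(0) + (0.5)·(-2) + 0.1 = -0.9
ŷ1 = (1.2)·(-2) + (0.5)·(-3) + 0.1 = -3.8
ŷ2 = (1.2)·(-2) + (0.5)·(0) + 0.1 = -2.3
ŷ3 = (1.2)·(0) + (0.5)·(3) + 0.1 = 1.6
errors² = [0.36, 3.24, 0.01, 0.64]
MSE = 4.2500/4 = 1.0625

1.0625


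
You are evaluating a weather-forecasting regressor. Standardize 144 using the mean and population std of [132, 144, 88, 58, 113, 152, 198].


μ = 126.4286, σ = 42.1828
z = (144 - 126.4286)/42.1828 = 0.4166

0.4166


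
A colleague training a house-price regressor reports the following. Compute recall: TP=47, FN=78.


Recall = TP/(TP+FN)
= 47/(47+78)
= 47/125 = 37.6%

37.6%


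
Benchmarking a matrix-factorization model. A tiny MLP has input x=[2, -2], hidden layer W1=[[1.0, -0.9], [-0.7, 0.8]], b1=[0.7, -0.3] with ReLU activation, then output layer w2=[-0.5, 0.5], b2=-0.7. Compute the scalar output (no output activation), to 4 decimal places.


z1[0] = (1.0)·(2) + (-0.9)·(-2) + 0.7 = 4.5
z1[1] = (-0.7)·(2) + (0.8)·(-2) - 0.3 = -3.3
h = ReLU(z1) = [4.5, 0.0]
output = (-0.5)·(4.5) + (0.5)·(0.0) - 0.7 = -2.95

-2.95


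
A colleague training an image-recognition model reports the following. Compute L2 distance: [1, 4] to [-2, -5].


d = √((1+ 2)² + (4+ 5)²)
  = √(9 + 81)
  = √90 = 9.4868

9.4868


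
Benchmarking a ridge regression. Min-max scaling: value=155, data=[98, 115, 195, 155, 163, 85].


min=85, max=195
(155-85)/(195-85) = 70/110 = 0.6364

0.6364


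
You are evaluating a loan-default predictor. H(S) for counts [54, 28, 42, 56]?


Probabilities: [54/180, 28/180, 42/180, 56/180] ≈ [0.3, 0.1556, 0.2333, 0.3111]
H = -((54/180)·log₂(54/180) + (28/180)·log₂(28/180) + (42/180)·log₂(42/180) + (56/180)·log₂(56/180))
  = 1.9526 bits

1.9526 bits


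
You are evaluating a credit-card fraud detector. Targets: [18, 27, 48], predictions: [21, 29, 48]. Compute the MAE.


Absolute errors: |18-21|=3, |27-29|=2, |48-48|=0
Sum = 5
MAE = 5/3 = 5/3

5/3


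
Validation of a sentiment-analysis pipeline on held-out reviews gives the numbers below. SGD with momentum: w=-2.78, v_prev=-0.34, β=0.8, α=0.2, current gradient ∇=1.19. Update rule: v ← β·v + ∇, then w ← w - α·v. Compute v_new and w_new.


v_new = 0.8·-0.34 + 1.19 = -0.272 + 1.19 = 0.918
w_new = -2.78 - 0.2·0.918 = -2.78 - 0.1836 = -2.9636

v_new=0.918, w_new=-2.9636


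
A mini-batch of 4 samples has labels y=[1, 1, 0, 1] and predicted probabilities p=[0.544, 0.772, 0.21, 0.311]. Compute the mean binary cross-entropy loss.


L[0] = -ln(0.544) = 0.6088
L[1] = -ln(0.772) = 0.2588
L[2] = -ln(1-0.21) = -ln(0.79) = 0.2357
L[3] = -ln(0.311) = 1.168
mean = (0.6088 + 0.2588 + 0.2357 + 1.168)/4 = 0.5678

0.5678


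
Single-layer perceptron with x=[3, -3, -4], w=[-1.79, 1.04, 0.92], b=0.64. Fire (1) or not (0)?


z = (3)·(-1.79) + (-3)·(1.04) + (-4)·(0.92) + 0.64
  = -11.53
step(z) = 0 (z<0)

0


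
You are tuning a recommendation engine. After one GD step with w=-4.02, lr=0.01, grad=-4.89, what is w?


w_new = w - α·∇
= -4.02 - 0.01·-4.89
= -4.02 + 0.0489
= -3.9711

-3.9711


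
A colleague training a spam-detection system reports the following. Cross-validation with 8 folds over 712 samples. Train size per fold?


Fold size = 712/8 = 89
Training per fold = 712 - 89 = 623

623


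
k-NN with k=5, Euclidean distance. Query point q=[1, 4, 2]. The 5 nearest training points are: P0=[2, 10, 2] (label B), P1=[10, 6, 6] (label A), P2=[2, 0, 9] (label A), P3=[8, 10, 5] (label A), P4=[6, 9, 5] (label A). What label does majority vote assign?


d(q,P0) = 6.0828  (label B)
d(q,P1) = 10.0499  (label A)
d(q,P2) = 8.124  (label A)
d(q,P3) = 9.6954  (label A)
d(q,P4) = 7.6811  (label A)
Votes: A=4, B=1
Majority → A

A


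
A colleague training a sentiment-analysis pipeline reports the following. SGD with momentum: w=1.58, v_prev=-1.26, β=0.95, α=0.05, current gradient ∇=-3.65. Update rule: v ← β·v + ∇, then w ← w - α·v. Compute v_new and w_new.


v_new = 0.95·-1.26 - 3.65 = -1.197 - 3.65 = -4.847
w_new = 1.58 - 0.05·-4.847 = 1.58 + 0.24235 = 1.82235

v_new=-4.847, w_new=1.82235


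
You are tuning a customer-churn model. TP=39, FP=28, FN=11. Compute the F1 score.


Precision = 39/67 = 0.5821
Recall = 39/50 = 0.78
F1 = 2·P·R/(P+R) = 2·TP/(2·TP+FP+FN) = 78/(78+28+11) = 78/117 = 0.6667

0.6667


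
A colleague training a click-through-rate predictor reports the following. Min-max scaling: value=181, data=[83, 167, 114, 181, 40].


min=40, max=181
(181-40)/(181-40) = 141/141 = 1.0

1.0


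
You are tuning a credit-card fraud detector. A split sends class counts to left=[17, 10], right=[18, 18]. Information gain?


Parent = [35, 28], H_parent = 0.9911
H_left = 0.951 (n=27), H_right = 1 (n=36)
H_children = (27/63)·0.951 + (36/63)·1 = 0.979
IG = 0.9911 - 0.979 = 0.0121

0.0121


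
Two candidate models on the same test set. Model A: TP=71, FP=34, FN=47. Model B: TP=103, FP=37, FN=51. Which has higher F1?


Model A: P=71/105=0.6762, R=71/118=0.6017, F1=2PR/(P+R)=2TP/(2TP+FP+FN)=142/223=0.6368
Model B: P=103/140=0.7357, R=103/154=0.6688, F1=2PR/(P+R)=2TP/(2TP+FP+FN)=206/294=0.7007
0.6368 < 0.7007 → Model B

Model B


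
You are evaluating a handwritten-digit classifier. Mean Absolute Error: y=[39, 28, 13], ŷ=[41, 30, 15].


Absolute errors: |39-41|=2, |28-30|=2, |13-15|=2
Sum = 6
MAE = 6/3 = 2

2


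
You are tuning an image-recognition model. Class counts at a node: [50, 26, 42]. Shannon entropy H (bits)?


Probabilities: [50/118, 26/118, 42/118] ≈ [0.4237, 0.2203, 0.3559]
H = -((50/118)·log₂(50/118) + (26/118)·log₂(26/118) + (42/118)·log₂(42/118))
  = 1.5362 bits

1.5362 bits


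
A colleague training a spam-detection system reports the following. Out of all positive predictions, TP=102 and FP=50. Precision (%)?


Precision = TP/(TP+FP)
= 102/(102+50)
= 102/152 = 67.11%

67.11%


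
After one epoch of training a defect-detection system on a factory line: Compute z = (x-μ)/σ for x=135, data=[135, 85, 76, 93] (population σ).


μ = 97.25, σ = 22.6095
z = (135 - 97.25)/22.6095 = 1.6697

1.6697


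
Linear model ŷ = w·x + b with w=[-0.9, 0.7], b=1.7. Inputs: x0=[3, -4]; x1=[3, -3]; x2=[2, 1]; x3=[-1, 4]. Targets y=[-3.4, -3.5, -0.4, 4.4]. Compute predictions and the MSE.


ŷ0 = (-0.9)·(3) + (0.7)·(-4) + 1.7 = -3.8
ŷ1 = (-0.9)·(3) + (0.7)·(-3) + 1.7 = -3.1
ŷ2 = (-0.9)·(2) + (0.7)·(1) + 1.7 = 0.6
ŷ3 = (-0.9)·(-1) + (0.7)·(4) + 1.7 = 5.4
errors² = [0.16, 0.16, 1.0, 1.0]
MSE = 2.3200/4 = 0.58

0.58


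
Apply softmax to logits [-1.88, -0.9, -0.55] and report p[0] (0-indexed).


Exponentials: e^-1.88=0.1526, e^-0.9=0.4066, e^-0.55=0.5769
Sum = 1.1361
Softmax = [0.1343, 0.3579, 0.5078]
p[0] = 0.1526/1.1361 = 0.1343

0.1343


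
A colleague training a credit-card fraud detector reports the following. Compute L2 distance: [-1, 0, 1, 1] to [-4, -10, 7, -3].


d = √((-1+ 4)² + (0+ 10)² + (1-7)² + (1+ 3)²)
  = √(9 + 100 + 36 + 16)
  = √161 = 12.6886

12.6886
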